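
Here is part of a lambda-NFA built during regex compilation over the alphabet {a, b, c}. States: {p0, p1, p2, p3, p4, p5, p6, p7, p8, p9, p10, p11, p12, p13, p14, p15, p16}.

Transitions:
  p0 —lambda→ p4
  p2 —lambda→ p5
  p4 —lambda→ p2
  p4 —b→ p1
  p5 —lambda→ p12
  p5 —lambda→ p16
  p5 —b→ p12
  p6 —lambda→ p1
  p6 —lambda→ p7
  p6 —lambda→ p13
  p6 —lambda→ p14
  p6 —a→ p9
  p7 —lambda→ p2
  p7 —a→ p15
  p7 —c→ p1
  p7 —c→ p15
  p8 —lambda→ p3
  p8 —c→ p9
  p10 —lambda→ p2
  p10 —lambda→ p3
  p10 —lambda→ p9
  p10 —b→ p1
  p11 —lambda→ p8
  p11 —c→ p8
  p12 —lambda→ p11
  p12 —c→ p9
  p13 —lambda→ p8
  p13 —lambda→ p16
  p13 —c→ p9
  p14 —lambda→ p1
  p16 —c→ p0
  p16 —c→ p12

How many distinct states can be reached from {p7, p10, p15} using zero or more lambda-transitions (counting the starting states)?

Start with {p7, p10, p15}.
From p7 via lambda: add p2.
From p10 via lambda: add p3, p9.
From p2 via lambda: add p5.
From p5 via lambda: add p12, p16.
From p12 via lambda: add p11.
From p11 via lambda: add p8.
lambda-closure = {p2, p3, p5, p7, p8, p9, p10, p11, p12, p15, p16}, which has 11 states.

11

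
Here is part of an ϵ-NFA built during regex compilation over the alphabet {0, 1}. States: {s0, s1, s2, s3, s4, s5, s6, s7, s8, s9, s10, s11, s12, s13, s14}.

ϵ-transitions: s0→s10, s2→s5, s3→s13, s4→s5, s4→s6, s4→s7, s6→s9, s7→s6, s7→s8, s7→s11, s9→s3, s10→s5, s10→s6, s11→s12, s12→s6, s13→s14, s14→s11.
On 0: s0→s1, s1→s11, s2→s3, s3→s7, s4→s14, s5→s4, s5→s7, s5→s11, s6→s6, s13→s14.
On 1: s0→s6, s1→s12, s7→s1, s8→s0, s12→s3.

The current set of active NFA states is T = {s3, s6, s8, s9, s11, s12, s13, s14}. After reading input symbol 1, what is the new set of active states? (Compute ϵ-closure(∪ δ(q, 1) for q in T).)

s8 on 1 → {s0}.
s12 on 1 → {s3}.
No 1-transition from s3, s6, s9, s11, s13, s14.
Union after reading 1: {s0, s3}.
Now take the ϵ-closure:
From s0 via ϵ: add s10.
From s3 via ϵ: add s13.
From s10 via ϵ: add s5, s6.
From s13 via ϵ: add s14.
From s6 via ϵ: add s9.
From s14 via ϵ: add s11.
From s11 via ϵ: add s12.
No new states can be added; the closed set is {s0, s3, s5, s6, s9, s10, s11, s12, s13, s14}.

{s0, s3, s5, s6, s9, s10, s11, s12, s13, s14}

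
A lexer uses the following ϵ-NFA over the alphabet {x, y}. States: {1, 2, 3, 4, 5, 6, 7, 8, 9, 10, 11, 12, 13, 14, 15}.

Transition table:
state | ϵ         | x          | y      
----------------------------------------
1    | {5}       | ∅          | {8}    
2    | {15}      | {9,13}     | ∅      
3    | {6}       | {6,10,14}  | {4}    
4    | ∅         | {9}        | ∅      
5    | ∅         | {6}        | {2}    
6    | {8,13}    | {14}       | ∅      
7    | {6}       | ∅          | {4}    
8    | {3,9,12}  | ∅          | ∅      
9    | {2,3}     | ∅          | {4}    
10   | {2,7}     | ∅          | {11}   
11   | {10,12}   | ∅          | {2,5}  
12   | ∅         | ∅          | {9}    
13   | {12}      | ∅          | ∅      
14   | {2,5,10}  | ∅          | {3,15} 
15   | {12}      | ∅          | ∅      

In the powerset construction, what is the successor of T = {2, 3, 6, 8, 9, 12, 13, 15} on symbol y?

3 on y → {4}.
9 on y → {4}.
12 on y → {9}.
No y-transition from 2, 6, 8, 13, 15.
Union after reading y: {4, 9}.
Now take the ϵ-closure:
From 9 via ϵ: add 2, 3.
From 2 via ϵ: add 15.
From 3 via ϵ: add 6.
From 6 via ϵ: add 8, 13.
From 15 via ϵ: add 12.
No new states can be added; the closed set is {2, 3, 4, 6, 8, 9, 12, 13, 15}.

{2, 3, 4, 6, 8, 9, 12, 13, 15}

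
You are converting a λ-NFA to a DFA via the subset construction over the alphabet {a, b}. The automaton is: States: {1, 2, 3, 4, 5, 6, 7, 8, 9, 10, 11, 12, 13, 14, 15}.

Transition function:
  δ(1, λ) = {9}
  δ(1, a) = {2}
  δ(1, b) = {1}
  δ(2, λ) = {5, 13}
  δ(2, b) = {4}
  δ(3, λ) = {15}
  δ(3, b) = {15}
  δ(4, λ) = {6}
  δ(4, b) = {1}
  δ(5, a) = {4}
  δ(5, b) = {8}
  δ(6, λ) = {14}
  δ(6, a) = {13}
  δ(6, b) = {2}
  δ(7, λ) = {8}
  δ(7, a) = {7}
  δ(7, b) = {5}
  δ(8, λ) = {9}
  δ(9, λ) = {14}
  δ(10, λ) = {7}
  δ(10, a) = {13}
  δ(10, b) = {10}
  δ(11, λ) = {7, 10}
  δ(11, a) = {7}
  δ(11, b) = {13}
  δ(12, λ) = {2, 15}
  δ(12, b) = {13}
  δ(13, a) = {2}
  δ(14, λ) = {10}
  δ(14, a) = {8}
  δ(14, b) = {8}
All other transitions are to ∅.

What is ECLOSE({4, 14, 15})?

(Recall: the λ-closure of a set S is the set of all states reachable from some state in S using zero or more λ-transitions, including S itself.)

Start with {4, 14, 15}.
From 4 via λ: add 6.
From 14 via λ: add 10.
From 10 via λ: add 7.
From 7 via λ: add 8.
From 8 via λ: add 9.
No new states can be added; the closed set is {4, 6, 7, 8, 9, 10, 14, 15}.

{4, 6, 7, 8, 9, 10, 14, 15}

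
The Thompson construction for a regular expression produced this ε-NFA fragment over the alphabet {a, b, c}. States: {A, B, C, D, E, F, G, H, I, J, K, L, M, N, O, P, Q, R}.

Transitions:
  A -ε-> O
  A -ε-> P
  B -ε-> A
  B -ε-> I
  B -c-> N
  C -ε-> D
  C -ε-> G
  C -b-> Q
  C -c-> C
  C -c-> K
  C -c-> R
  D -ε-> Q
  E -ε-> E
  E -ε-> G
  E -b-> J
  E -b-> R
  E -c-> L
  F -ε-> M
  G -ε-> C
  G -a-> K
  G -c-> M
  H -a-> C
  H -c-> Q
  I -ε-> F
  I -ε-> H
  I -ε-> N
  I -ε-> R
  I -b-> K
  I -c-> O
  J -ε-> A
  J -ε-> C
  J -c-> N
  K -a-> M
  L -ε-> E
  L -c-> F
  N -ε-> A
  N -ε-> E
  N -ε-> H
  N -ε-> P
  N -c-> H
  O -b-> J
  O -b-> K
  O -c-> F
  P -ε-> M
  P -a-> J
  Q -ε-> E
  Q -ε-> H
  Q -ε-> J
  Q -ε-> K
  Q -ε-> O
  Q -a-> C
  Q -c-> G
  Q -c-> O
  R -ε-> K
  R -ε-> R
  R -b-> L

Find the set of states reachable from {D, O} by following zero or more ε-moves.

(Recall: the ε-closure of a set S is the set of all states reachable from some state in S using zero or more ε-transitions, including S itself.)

{A, C, D, E, G, H, J, K, M, O, P, Q}

Start with {D, O}.
From D via ε: add Q.
From Q via ε: add E, H, J, K.
From E via ε: add G.
From J via ε: add A, C.
From A via ε: add P.
From P via ε: add M.
No new states can be added; the closed set is {A, C, D, E, G, H, J, K, M, O, P, Q}.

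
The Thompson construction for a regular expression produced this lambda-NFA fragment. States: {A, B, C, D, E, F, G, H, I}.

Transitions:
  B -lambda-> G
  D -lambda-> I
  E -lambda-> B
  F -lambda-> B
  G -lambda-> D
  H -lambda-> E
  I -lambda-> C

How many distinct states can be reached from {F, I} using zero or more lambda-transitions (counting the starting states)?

6

Start with {F, I}.
From F via lambda: add B.
From I via lambda: add C.
From B via lambda: add G.
From G via lambda: add D.
lambda-closure = {B, C, D, F, G, I}, which has 6 states.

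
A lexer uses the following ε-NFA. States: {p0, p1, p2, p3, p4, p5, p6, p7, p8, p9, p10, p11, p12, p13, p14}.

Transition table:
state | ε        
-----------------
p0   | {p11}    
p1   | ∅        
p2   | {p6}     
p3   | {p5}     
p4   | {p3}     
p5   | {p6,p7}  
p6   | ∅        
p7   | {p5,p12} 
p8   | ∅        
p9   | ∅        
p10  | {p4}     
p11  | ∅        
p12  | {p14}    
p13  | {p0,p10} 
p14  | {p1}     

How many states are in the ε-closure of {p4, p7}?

8

Start with {p4, p7}.
From p4 via ε: add p3.
From p7 via ε: add p5, p12.
From p5 via ε: add p6.
From p12 via ε: add p14.
From p14 via ε: add p1.
ε-closure = {p1, p3, p4, p5, p6, p7, p12, p14}, which has 8 states.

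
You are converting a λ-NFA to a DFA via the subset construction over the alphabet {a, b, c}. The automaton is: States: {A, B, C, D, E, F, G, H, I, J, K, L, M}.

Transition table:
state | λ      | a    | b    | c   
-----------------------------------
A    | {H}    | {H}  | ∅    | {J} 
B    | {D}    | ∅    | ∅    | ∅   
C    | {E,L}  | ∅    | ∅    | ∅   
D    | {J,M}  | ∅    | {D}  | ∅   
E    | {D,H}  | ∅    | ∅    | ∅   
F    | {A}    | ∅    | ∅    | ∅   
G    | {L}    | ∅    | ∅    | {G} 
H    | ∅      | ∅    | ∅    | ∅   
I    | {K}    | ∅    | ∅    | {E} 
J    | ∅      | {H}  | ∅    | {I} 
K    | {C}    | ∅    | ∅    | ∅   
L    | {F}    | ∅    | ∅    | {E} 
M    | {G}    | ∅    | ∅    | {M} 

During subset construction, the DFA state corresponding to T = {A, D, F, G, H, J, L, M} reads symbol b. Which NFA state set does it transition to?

{A, D, F, G, H, J, L, M}

D on b → {D}.
No b-transition from A, F, G, H, J, L, M.
Union after reading b: {D}.
Now take the λ-closure:
From D via λ: add J, M.
From M via λ: add G.
From G via λ: add L.
From L via λ: add F.
From F via λ: add A.
From A via λ: add H.
No new states can be added; the closed set is {A, D, F, G, H, J, L, M}.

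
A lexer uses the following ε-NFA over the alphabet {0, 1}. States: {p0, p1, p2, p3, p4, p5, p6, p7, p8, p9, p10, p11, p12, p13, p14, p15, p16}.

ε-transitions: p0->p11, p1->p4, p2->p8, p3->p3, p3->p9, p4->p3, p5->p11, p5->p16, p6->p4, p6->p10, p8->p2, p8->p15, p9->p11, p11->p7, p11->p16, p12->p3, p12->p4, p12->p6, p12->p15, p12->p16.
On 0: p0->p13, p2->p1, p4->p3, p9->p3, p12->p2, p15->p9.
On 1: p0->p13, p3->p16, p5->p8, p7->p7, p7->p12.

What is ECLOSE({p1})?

Start with {p1}.
From p1 via ε: add p4.
From p4 via ε: add p3.
From p3 via ε: add p9.
From p9 via ε: add p11.
From p11 via ε: add p7, p16.
No new states can be added; the closed set is {p1, p3, p4, p7, p9, p11, p16}.

{p1, p3, p4, p7, p9, p11, p16}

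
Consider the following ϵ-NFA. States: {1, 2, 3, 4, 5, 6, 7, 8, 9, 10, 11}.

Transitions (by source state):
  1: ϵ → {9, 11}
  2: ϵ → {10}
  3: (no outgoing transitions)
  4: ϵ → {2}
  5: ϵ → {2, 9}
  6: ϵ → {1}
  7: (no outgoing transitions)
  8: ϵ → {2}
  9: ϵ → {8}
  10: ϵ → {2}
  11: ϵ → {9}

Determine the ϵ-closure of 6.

{1, 2, 6, 8, 9, 10, 11}

Start with {6}.
From 6 via ϵ: add 1.
From 1 via ϵ: add 9, 11.
From 9 via ϵ: add 8.
From 8 via ϵ: add 2.
From 2 via ϵ: add 10.
No new states can be added; the closed set is {1, 2, 6, 8, 9, 10, 11}.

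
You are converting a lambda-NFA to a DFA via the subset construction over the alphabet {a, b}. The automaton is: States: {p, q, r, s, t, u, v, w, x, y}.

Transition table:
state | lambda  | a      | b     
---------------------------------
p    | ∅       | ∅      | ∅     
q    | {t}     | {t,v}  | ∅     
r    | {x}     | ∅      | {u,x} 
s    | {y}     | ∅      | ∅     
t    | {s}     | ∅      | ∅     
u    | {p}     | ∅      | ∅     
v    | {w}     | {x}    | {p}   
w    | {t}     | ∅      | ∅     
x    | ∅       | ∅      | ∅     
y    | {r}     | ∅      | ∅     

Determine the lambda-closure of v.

{r, s, t, v, w, x, y}

Start with {v}.
From v via lambda: add w.
From w via lambda: add t.
From t via lambda: add s.
From s via lambda: add y.
From y via lambda: add r.
From r via lambda: add x.
No new states can be added; the closed set is {r, s, t, v, w, x, y}.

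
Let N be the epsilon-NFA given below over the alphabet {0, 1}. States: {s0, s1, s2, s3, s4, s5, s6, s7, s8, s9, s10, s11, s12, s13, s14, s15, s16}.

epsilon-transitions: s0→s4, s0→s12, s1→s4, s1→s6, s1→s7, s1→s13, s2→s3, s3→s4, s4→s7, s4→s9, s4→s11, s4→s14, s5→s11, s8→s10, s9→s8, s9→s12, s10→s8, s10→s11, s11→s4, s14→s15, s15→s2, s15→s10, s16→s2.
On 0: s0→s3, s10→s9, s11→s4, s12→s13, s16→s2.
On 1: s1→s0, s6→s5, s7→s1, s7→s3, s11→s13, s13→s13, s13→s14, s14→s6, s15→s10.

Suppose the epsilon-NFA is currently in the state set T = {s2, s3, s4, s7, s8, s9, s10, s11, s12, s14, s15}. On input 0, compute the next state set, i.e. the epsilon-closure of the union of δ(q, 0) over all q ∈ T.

s10 on 0 → {s9}.
s11 on 0 → {s4}.
s12 on 0 → {s13}.
No 0-transition from s2, s3, s4, s7, s8, s9, s14, s15.
Union after reading 0: {s4, s9, s13}.
Now take the epsilon-closure:
From s4 via epsilon: add s7, s11, s14.
From s9 via epsilon: add s8, s12.
From s8 via epsilon: add s10.
From s14 via epsilon: add s15.
From s15 via epsilon: add s2.
From s2 via epsilon: add s3.
No new states can be added; the closed set is {s2, s3, s4, s7, s8, s9, s10, s11, s12, s13, s14, s15}.

{s2, s3, s4, s7, s8, s9, s10, s11, s12, s13, s14, s15}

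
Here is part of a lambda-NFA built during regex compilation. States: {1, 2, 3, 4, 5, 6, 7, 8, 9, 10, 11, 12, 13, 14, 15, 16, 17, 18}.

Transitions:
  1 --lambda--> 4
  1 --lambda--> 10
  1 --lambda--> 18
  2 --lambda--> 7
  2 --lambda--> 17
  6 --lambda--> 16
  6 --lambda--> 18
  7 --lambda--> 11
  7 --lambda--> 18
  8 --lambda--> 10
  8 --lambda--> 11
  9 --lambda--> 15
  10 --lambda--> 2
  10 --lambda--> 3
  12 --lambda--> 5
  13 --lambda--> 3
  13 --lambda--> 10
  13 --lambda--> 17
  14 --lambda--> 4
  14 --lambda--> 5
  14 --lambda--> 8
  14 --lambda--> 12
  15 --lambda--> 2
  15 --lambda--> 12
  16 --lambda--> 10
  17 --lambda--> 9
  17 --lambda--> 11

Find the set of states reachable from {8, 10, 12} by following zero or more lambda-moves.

{2, 3, 5, 7, 8, 9, 10, 11, 12, 15, 17, 18}

Start with {8, 10, 12}.
From 8 via lambda: add 11.
From 10 via lambda: add 2, 3.
From 12 via lambda: add 5.
From 2 via lambda: add 7, 17.
From 7 via lambda: add 18.
From 17 via lambda: add 9.
From 9 via lambda: add 15.
No new states can be added; the closed set is {2, 3, 5, 7, 8, 9, 10, 11, 12, 15, 17, 18}.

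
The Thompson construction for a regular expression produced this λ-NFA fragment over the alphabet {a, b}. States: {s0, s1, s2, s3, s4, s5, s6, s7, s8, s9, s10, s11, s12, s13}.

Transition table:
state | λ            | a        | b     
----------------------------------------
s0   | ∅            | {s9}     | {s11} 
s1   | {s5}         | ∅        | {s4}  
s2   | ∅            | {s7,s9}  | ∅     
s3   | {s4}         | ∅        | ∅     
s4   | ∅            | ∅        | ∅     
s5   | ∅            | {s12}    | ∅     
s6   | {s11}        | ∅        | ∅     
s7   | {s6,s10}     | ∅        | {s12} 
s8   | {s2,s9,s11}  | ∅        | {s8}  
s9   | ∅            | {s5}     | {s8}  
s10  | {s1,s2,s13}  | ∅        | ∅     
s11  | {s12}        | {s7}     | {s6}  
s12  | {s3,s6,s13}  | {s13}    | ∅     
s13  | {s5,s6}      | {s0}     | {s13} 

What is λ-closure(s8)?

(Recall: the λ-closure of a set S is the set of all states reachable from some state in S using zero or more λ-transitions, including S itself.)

{s2, s3, s4, s5, s6, s8, s9, s11, s12, s13}

Start with {s8}.
From s8 via λ: add s2, s9, s11.
From s11 via λ: add s12.
From s12 via λ: add s3, s6, s13.
From s3 via λ: add s4.
From s13 via λ: add s5.
No new states can be added; the closed set is {s2, s3, s4, s5, s6, s8, s9, s11, s12, s13}.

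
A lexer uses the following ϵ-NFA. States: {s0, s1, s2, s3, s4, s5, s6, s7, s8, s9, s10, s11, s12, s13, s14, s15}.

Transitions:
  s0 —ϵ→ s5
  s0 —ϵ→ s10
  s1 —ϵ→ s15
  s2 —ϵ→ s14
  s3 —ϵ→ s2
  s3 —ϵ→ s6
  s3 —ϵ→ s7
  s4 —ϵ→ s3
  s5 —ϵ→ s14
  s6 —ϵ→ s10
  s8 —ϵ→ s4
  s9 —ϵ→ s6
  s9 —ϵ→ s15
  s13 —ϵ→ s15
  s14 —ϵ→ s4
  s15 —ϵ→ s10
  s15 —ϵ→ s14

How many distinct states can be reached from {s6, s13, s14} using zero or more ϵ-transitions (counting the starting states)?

Start with {s6, s13, s14}.
From s6 via ϵ: add s10.
From s13 via ϵ: add s15.
From s14 via ϵ: add s4.
From s4 via ϵ: add s3.
From s3 via ϵ: add s2, s7.
ϵ-closure = {s2, s3, s4, s6, s7, s10, s13, s14, s15}, which has 9 states.

9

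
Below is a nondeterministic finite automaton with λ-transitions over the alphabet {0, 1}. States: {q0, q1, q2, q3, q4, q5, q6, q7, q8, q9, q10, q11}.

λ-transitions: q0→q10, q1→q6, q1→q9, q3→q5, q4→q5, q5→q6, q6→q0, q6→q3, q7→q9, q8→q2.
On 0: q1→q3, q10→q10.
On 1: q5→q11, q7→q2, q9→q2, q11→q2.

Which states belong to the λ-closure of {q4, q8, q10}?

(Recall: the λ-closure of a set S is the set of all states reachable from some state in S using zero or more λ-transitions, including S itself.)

{q0, q2, q3, q4, q5, q6, q8, q10}

Start with {q4, q8, q10}.
From q4 via λ: add q5.
From q8 via λ: add q2.
From q5 via λ: add q6.
From q6 via λ: add q0, q3.
No new states can be added; the closed set is {q0, q2, q3, q4, q5, q6, q8, q10}.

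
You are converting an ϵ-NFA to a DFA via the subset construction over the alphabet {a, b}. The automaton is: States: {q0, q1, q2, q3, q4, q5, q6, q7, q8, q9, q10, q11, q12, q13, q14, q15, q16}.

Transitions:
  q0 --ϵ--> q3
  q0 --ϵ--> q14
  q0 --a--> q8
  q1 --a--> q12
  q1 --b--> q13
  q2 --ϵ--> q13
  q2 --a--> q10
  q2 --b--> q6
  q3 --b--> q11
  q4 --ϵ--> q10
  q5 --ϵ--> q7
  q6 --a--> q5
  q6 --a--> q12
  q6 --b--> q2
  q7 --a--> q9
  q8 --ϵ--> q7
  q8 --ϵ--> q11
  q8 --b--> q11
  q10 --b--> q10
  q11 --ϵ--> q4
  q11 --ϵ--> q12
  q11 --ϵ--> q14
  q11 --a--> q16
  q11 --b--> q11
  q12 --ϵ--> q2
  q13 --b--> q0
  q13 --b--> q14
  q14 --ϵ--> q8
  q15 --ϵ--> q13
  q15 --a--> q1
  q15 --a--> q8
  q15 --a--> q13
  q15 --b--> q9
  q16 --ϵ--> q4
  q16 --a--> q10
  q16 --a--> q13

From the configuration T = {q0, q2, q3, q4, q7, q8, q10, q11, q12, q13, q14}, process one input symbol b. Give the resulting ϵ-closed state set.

q2 on b → {q6}.
q3 on b → {q11}.
q8 on b → {q11}.
q10 on b → {q10}.
q11 on b → {q11}.
q13 on b → {q0, q14}.
No b-transition from q0, q4, q7, q12, q14.
Union after reading b: {q0, q6, q10, q11, q14}.
Now take the ϵ-closure:
From q0 via ϵ: add q3.
From q11 via ϵ: add q4, q12.
From q14 via ϵ: add q8.
From q8 via ϵ: add q7.
From q12 via ϵ: add q2.
From q2 via ϵ: add q13.
No new states can be added; the closed set is {q0, q2, q3, q4, q6, q7, q8, q10, q11, q12, q13, q14}.

{q0, q2, q3, q4, q6, q7, q8, q10, q11, q12, q13, q14}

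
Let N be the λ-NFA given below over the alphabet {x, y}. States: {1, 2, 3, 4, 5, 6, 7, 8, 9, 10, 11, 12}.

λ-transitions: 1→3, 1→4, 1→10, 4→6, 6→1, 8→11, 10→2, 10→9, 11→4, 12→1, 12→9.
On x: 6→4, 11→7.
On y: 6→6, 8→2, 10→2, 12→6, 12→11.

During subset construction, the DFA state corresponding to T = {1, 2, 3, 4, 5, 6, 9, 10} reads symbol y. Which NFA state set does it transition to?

6 on y → {6}.
10 on y → {2}.
No y-transition from 1, 2, 3, 4, 5, 9.
Union after reading y: {2, 6}.
Now take the λ-closure:
From 6 via λ: add 1.
From 1 via λ: add 3, 4, 10.
From 10 via λ: add 9.
No new states can be added; the closed set is {1, 2, 3, 4, 6, 9, 10}.

{1, 2, 3, 4, 6, 9, 10}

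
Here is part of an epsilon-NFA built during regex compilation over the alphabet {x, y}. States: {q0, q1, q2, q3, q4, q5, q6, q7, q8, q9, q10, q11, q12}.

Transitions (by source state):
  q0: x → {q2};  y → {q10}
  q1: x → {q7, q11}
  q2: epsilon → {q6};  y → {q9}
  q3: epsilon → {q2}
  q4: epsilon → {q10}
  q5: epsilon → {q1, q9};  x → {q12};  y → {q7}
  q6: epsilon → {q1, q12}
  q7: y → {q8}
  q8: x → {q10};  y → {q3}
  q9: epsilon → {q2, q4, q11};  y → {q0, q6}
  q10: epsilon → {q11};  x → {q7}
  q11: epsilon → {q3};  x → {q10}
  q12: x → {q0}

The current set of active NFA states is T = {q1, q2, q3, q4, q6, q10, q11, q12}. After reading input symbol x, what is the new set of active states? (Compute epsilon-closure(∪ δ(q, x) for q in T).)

q1 on x → {q7, q11}.
q10 on x → {q7}.
q11 on x → {q10}.
q12 on x → {q0}.
No x-transition from q2, q3, q4, q6.
Union after reading x: {q0, q7, q10, q11}.
Now take the epsilon-closure:
From q11 via epsilon: add q3.
From q3 via epsilon: add q2.
From q2 via epsilon: add q6.
From q6 via epsilon: add q1, q12.
No new states can be added; the closed set is {q0, q1, q2, q3, q6, q7, q10, q11, q12}.

{q0, q1, q2, q3, q6, q7, q10, q11, q12}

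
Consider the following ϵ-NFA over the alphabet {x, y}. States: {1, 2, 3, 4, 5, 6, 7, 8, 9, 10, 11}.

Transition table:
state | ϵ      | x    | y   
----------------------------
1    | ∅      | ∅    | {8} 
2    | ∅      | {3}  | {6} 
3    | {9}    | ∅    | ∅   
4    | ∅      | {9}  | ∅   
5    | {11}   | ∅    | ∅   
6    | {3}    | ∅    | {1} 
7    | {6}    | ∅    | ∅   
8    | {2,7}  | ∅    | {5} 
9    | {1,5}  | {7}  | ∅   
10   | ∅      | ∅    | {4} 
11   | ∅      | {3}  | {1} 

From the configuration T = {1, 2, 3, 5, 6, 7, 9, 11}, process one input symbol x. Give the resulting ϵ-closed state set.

{1, 3, 5, 6, 7, 9, 11}

2 on x → {3}.
9 on x → {7}.
11 on x → {3}.
No x-transition from 1, 3, 5, 6, 7.
Union after reading x: {3, 7}.
Now take the ϵ-closure:
From 3 via ϵ: add 9.
From 7 via ϵ: add 6.
From 9 via ϵ: add 1, 5.
From 5 via ϵ: add 11.
No new states can be added; the closed set is {1, 3, 5, 6, 7, 9, 11}.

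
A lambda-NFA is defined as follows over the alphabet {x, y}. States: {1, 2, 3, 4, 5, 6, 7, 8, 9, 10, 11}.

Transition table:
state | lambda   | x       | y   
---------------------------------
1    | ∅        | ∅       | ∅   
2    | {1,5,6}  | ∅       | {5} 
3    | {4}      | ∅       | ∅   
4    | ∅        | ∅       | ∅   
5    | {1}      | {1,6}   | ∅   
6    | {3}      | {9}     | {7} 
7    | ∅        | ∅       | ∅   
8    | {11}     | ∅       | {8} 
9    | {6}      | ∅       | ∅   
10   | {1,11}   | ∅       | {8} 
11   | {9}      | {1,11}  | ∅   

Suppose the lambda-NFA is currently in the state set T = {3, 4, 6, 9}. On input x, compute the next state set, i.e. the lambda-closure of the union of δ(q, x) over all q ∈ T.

6 on x → {9}.
No x-transition from 3, 4, 9.
Union after reading x: {9}.
Now take the lambda-closure:
From 9 via lambda: add 6.
From 6 via lambda: add 3.
From 3 via lambda: add 4.
No new states can be added; the closed set is {3, 4, 6, 9}.

{3, 4, 6, 9}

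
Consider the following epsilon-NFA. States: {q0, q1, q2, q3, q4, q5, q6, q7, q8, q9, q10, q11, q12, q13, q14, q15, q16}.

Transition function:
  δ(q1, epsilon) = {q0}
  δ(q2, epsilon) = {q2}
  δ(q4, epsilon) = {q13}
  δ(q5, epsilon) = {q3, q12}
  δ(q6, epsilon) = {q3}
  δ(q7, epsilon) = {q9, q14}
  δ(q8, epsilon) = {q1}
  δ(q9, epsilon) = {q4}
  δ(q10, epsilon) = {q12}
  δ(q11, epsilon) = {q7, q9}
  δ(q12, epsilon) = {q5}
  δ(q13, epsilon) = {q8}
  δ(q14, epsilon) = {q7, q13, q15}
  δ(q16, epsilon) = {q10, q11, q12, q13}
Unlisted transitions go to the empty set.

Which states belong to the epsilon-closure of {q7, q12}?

{q0, q1, q3, q4, q5, q7, q8, q9, q12, q13, q14, q15}

Start with {q7, q12}.
From q7 via epsilon: add q9, q14.
From q12 via epsilon: add q5.
From q5 via epsilon: add q3.
From q9 via epsilon: add q4.
From q14 via epsilon: add q13, q15.
From q13 via epsilon: add q8.
From q8 via epsilon: add q1.
From q1 via epsilon: add q0.
No new states can be added; the closed set is {q0, q1, q3, q4, q5, q7, q8, q9, q12, q13, q14, q15}.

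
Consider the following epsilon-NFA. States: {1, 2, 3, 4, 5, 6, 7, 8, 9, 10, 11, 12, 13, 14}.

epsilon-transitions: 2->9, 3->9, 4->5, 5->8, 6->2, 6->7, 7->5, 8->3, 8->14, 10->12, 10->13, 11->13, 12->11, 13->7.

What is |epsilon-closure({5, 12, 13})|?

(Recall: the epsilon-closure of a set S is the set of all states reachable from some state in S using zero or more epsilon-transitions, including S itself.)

9

Start with {5, 12, 13}.
From 5 via epsilon: add 8.
From 12 via epsilon: add 11.
From 13 via epsilon: add 7.
From 8 via epsilon: add 3, 14.
From 3 via epsilon: add 9.
epsilon-closure = {3, 5, 7, 8, 9, 11, 12, 13, 14}, which has 9 states.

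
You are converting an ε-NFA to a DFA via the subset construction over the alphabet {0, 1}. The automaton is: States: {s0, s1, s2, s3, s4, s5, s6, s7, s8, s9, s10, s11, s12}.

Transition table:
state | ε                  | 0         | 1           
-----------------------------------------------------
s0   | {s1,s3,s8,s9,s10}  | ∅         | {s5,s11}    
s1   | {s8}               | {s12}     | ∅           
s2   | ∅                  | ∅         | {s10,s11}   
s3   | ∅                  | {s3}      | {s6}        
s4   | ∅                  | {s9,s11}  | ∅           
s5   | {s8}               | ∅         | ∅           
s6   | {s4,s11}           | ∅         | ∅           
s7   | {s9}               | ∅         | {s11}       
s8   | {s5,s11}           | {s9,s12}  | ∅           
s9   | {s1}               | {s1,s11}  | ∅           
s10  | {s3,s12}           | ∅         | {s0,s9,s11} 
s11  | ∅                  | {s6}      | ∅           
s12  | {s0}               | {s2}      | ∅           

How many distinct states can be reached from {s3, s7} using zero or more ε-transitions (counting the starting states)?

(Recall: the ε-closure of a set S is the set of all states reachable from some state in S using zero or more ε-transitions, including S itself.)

7

Start with {s3, s7}.
From s7 via ε: add s9.
From s9 via ε: add s1.
From s1 via ε: add s8.
From s8 via ε: add s5, s11.
ε-closure = {s1, s3, s5, s7, s8, s9, s11}, which has 7 states.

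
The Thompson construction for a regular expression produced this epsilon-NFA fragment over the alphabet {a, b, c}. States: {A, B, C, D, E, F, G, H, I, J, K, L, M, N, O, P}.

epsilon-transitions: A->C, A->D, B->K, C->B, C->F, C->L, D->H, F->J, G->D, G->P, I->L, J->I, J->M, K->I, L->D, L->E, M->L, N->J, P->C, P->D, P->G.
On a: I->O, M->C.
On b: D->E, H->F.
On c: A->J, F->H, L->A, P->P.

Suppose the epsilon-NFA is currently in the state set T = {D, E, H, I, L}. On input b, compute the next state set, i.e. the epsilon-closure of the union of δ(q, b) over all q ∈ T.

D on b → {E}.
H on b → {F}.
No b-transition from E, I, L.
Union after reading b: {E, F}.
Now take the epsilon-closure:
From F via epsilon: add J.
From J via epsilon: add I, M.
From I via epsilon: add L.
From L via epsilon: add D.
From D via epsilon: add H.
No new states can be added; the closed set is {D, E, F, H, I, J, L, M}.

{D, E, F, H, I, J, L, M}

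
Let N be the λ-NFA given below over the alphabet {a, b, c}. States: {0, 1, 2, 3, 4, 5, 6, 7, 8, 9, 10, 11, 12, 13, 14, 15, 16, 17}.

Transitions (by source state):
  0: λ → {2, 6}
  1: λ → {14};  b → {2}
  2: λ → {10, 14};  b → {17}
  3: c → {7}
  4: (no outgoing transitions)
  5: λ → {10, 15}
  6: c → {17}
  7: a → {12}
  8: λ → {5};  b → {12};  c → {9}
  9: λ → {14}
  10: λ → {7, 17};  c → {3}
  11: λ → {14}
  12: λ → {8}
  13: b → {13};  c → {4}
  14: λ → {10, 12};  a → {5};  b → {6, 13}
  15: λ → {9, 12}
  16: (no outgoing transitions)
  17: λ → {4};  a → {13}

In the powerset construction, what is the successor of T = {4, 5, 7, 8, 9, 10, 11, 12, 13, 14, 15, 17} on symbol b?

8 on b → {12}.
13 on b → {13}.
14 on b → {6, 13}.
No b-transition from 4, 5, 7, 9, 10, 11, 12, 15, 17.
Union after reading b: {6, 12, 13}.
Now take the λ-closure:
From 12 via λ: add 8.
From 8 via λ: add 5.
From 5 via λ: add 10, 15.
From 10 via λ: add 7, 17.
From 15 via λ: add 9.
From 9 via λ: add 14.
From 17 via λ: add 4.
No new states can be added; the closed set is {4, 5, 6, 7, 8, 9, 10, 12, 13, 14, 15, 17}.

{4, 5, 6, 7, 8, 9, 10, 12, 13, 14, 15, 17}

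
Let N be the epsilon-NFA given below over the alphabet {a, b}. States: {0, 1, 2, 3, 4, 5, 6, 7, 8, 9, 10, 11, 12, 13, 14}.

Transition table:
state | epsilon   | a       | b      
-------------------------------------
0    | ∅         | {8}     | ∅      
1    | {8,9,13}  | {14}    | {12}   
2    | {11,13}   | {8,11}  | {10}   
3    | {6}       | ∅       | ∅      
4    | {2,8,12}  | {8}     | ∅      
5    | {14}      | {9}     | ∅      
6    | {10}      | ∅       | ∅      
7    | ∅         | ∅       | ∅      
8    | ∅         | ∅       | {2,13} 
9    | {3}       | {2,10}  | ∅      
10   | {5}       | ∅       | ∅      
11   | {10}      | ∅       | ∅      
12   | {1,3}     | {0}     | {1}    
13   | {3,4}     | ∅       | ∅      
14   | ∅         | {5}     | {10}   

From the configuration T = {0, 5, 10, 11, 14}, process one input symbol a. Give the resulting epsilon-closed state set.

0 on a → {8}.
5 on a → {9}.
14 on a → {5}.
No a-transition from 10, 11.
Union after reading a: {5, 8, 9}.
Now take the epsilon-closure:
From 5 via epsilon: add 14.
From 9 via epsilon: add 3.
From 3 via epsilon: add 6.
From 6 via epsilon: add 10.
No new states can be added; the closed set is {3, 5, 6, 8, 9, 10, 14}.

{3, 5, 6, 8, 9, 10, 14}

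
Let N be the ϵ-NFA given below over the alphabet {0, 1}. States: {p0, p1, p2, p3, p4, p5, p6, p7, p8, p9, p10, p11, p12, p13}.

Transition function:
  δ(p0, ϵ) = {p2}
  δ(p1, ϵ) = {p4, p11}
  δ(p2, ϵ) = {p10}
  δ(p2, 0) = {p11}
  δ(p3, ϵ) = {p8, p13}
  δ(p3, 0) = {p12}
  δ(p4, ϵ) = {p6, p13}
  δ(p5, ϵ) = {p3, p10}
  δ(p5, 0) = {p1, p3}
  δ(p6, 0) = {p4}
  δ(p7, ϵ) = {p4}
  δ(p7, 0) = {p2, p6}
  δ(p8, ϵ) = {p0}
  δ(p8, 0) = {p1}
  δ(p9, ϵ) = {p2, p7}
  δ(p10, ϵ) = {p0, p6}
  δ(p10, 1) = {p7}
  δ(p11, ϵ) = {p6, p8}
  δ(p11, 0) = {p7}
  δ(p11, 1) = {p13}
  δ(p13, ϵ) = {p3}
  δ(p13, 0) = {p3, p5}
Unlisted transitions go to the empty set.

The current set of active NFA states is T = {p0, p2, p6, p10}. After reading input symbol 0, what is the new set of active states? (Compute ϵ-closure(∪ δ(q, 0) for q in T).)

{p0, p2, p3, p4, p6, p8, p10, p11, p13}

p2 on 0 → {p11}.
p6 on 0 → {p4}.
No 0-transition from p0, p10.
Union after reading 0: {p4, p11}.
Now take the ϵ-closure:
From p4 via ϵ: add p6, p13.
From p11 via ϵ: add p8.
From p8 via ϵ: add p0.
From p13 via ϵ: add p3.
From p0 via ϵ: add p2.
From p2 via ϵ: add p10.
No new states can be added; the closed set is {p0, p2, p3, p4, p6, p8, p10, p11, p13}.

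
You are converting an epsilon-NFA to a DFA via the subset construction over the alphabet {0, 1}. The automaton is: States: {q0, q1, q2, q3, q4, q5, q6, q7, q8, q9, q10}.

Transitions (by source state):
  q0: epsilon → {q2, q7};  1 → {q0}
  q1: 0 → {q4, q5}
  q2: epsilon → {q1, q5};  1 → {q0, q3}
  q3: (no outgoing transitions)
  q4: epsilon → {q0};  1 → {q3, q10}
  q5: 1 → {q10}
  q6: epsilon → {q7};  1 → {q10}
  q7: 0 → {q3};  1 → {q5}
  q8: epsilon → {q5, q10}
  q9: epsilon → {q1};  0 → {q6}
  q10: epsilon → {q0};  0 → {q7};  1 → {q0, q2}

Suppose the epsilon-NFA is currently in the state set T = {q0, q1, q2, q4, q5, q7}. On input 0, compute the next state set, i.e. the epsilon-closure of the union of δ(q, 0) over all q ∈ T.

q1 on 0 → {q4, q5}.
q7 on 0 → {q3}.
No 0-transition from q0, q2, q4, q5.
Union after reading 0: {q3, q4, q5}.
Now take the epsilon-closure:
From q4 via epsilon: add q0.
From q0 via epsilon: add q2, q7.
From q2 via epsilon: add q1.
No new states can be added; the closed set is {q0, q1, q2, q3, q4, q5, q7}.

{q0, q1, q2, q3, q4, q5, q7}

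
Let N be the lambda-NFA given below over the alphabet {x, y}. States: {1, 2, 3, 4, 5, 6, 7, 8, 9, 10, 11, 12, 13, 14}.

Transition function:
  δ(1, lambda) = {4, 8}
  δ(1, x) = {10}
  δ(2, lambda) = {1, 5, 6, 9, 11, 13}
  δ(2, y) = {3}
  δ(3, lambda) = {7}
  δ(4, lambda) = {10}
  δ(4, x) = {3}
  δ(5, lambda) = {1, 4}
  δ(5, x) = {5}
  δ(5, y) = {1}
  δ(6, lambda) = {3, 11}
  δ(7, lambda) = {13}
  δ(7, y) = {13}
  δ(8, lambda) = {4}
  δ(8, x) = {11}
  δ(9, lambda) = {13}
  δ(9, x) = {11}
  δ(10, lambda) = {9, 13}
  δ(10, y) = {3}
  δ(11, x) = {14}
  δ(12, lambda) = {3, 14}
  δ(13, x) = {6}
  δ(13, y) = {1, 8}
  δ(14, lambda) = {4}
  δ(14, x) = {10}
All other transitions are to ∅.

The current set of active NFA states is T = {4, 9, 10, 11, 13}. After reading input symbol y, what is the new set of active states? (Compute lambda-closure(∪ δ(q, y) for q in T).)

{1, 3, 4, 7, 8, 9, 10, 13}

10 on y → {3}.
13 on y → {1, 8}.
No y-transition from 4, 9, 11.
Union after reading y: {1, 3, 8}.
Now take the lambda-closure:
From 1 via lambda: add 4.
From 3 via lambda: add 7.
From 4 via lambda: add 10.
From 7 via lambda: add 13.
From 10 via lambda: add 9.
No new states can be added; the closed set is {1, 3, 4, 7, 8, 9, 10, 13}.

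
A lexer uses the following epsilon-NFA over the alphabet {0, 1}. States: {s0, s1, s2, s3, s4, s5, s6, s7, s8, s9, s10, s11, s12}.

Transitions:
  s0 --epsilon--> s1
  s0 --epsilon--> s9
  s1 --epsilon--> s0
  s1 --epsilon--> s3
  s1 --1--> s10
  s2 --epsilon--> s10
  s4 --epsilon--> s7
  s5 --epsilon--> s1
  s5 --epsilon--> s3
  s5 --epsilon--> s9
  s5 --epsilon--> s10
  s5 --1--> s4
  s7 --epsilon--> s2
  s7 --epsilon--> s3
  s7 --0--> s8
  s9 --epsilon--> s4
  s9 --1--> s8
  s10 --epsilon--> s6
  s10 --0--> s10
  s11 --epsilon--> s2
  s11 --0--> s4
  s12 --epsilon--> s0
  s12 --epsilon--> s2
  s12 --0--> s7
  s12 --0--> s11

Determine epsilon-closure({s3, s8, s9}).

{s2, s3, s4, s6, s7, s8, s9, s10}

Start with {s3, s8, s9}.
From s9 via epsilon: add s4.
From s4 via epsilon: add s7.
From s7 via epsilon: add s2.
From s2 via epsilon: add s10.
From s10 via epsilon: add s6.
No new states can be added; the closed set is {s2, s3, s4, s6, s7, s8, s9, s10}.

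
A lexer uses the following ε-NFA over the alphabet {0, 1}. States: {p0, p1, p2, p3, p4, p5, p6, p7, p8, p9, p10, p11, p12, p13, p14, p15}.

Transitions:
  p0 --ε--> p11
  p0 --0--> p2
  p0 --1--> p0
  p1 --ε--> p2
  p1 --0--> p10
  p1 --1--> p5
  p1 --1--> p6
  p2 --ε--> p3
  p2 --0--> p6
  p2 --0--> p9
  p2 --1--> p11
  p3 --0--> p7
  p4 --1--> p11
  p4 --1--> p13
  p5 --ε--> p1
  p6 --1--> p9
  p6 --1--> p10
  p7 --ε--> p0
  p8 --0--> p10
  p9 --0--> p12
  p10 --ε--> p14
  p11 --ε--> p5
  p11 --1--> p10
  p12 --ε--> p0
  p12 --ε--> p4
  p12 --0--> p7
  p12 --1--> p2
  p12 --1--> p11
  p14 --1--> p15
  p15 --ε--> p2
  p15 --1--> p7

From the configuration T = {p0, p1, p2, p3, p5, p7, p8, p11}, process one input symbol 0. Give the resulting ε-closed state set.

{p0, p1, p2, p3, p5, p6, p7, p9, p10, p11, p14}

p0 on 0 → {p2}.
p1 on 0 → {p10}.
p2 on 0 → {p6, p9}.
p3 on 0 → {p7}.
p8 on 0 → {p10}.
No 0-transition from p5, p7, p11.
Union after reading 0: {p2, p6, p7, p9, p10}.
Now take the ε-closure:
From p2 via ε: add p3.
From p7 via ε: add p0.
From p10 via ε: add p14.
From p0 via ε: add p11.
From p11 via ε: add p5.
From p5 via ε: add p1.
No new states can be added; the closed set is {p0, p1, p2, p3, p5, p6, p7, p9, p10, p11, p14}.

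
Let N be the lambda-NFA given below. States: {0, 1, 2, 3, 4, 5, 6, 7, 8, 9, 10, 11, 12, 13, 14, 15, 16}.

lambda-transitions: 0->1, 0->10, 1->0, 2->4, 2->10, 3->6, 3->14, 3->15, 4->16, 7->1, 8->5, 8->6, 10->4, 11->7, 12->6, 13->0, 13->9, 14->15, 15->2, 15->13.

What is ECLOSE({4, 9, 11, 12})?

Start with {4, 9, 11, 12}.
From 4 via lambda: add 16.
From 11 via lambda: add 7.
From 12 via lambda: add 6.
From 7 via lambda: add 1.
From 1 via lambda: add 0.
From 0 via lambda: add 10.
No new states can be added; the closed set is {0, 1, 4, 6, 7, 9, 10, 11, 12, 16}.

{0, 1, 4, 6, 7, 9, 10, 11, 12, 16}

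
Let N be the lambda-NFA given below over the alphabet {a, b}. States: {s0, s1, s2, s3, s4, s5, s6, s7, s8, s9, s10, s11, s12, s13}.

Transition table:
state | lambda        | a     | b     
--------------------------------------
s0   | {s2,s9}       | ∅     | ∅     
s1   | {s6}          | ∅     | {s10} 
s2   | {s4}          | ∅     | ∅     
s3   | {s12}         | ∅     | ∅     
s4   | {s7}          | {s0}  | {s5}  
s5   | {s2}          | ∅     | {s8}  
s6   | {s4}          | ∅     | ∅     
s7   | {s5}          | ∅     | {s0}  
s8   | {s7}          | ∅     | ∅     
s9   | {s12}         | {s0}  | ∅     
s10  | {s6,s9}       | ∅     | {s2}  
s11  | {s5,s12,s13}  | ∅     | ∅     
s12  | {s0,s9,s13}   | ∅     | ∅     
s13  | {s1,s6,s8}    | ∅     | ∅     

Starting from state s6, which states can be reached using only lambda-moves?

{s2, s4, s5, s6, s7}

Start with {s6}.
From s6 via lambda: add s4.
From s4 via lambda: add s7.
From s7 via lambda: add s5.
From s5 via lambda: add s2.
No new states can be added; the closed set is {s2, s4, s5, s6, s7}.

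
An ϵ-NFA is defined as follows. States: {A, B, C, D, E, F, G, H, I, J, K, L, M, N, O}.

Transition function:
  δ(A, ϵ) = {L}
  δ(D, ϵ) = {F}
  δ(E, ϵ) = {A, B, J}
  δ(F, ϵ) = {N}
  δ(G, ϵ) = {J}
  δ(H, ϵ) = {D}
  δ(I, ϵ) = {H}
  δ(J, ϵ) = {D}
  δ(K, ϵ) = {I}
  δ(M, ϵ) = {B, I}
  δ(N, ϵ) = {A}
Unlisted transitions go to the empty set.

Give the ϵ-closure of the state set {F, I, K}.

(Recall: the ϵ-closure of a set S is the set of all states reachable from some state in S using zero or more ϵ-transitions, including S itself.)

{A, D, F, H, I, K, L, N}

Start with {F, I, K}.
From F via ϵ: add N.
From I via ϵ: add H.
From H via ϵ: add D.
From N via ϵ: add A.
From A via ϵ: add L.
No new states can be added; the closed set is {A, D, F, H, I, K, L, N}.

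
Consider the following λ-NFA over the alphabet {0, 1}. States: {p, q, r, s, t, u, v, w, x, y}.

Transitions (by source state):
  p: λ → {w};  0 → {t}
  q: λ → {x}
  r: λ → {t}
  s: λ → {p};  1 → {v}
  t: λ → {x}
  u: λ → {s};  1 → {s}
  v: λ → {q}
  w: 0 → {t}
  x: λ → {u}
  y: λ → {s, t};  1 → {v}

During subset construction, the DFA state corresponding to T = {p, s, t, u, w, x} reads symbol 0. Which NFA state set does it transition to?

{p, s, t, u, w, x}

p on 0 → {t}.
w on 0 → {t}.
No 0-transition from s, t, u, x.
Union after reading 0: {t}.
Now take the λ-closure:
From t via λ: add x.
From x via λ: add u.
From u via λ: add s.
From s via λ: add p.
From p via λ: add w.
No new states can be added; the closed set is {p, s, t, u, w, x}.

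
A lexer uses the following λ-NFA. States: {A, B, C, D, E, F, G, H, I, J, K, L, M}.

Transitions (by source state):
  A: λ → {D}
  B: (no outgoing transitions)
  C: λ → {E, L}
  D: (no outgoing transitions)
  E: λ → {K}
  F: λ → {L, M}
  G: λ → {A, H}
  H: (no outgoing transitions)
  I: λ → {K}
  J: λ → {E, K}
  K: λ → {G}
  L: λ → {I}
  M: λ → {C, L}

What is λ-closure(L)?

Start with {L}.
From L via λ: add I.
From I via λ: add K.
From K via λ: add G.
From G via λ: add A, H.
From A via λ: add D.
No new states can be added; the closed set is {A, D, G, H, I, K, L}.

{A, D, G, H, I, K, L}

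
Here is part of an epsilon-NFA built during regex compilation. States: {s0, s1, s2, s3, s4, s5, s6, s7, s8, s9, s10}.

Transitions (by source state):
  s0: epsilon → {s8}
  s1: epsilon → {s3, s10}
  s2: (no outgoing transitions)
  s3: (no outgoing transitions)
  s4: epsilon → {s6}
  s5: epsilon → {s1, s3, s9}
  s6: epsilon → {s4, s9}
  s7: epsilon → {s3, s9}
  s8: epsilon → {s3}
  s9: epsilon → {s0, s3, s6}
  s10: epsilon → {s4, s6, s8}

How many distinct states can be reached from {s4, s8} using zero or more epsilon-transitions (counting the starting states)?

6

Start with {s4, s8}.
From s4 via epsilon: add s6.
From s8 via epsilon: add s3.
From s6 via epsilon: add s9.
From s9 via epsilon: add s0.
epsilon-closure = {s0, s3, s4, s6, s8, s9}, which has 6 states.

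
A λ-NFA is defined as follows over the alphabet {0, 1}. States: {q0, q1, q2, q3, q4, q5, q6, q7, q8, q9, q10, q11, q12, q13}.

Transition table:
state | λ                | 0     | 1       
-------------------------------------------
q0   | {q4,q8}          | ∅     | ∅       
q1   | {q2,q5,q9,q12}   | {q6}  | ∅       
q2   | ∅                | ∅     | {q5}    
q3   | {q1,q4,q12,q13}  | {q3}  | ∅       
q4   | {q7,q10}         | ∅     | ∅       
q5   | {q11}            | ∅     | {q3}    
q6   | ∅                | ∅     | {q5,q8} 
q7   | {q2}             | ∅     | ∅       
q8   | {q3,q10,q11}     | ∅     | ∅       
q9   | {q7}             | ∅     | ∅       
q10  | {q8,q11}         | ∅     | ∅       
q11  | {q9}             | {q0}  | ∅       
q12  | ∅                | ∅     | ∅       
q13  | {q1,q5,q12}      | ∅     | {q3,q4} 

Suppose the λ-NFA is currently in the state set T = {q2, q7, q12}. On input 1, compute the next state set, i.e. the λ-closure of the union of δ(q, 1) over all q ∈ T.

q2 on 1 → {q5}.
No 1-transition from q7, q12.
Union after reading 1: {q5}.
Now take the λ-closure:
From q5 via λ: add q11.
From q11 via λ: add q9.
From q9 via λ: add q7.
From q7 via λ: add q2.
No new states can be added; the closed set is {q2, q5, q7, q9, q11}.

{q2, q5, q7, q9, q11}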